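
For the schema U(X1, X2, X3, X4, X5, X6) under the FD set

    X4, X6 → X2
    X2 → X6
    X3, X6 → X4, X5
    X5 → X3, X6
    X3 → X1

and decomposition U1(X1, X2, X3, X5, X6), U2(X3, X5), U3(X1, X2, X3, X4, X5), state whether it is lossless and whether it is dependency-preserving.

Lossless test (chase): Rows 1 and 3 agree on X2; apply X2→X6 and equate their X6 entries. Rows 1 and 3 agree on X3, X6; apply X3, X6→X4, X5 and equate their X4, X5 entries. Rows 1 and 2 agree on X5; apply X5→X3, X6 and equate their X3, X6 entries. Rows 1 and 2 agree on X3; apply X3→X1 and equate their X1 entries. Rows 1 and 2 agree on X3, X6; apply X3, X6→X4, X5 and equate their X4, X5 entries. Rows 1 and 2 agree on X4, X6; apply X4, X6→X2 and equate their X2 entries. Row 1 is now all distinguished symbols — the join is lossless.
Dependency preservation: the restricted closure of {X4, X6} across the fragments never reaches {X2}, so X4, X6 → X2 cannot be enforced without a join — not preserved.

lossless but not dependency-preserving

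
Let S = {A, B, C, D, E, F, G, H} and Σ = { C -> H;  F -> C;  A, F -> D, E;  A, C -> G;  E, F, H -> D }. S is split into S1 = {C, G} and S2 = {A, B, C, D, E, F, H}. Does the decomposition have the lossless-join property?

Common attributes: S1 ∩ S2 = {C}.
Closure of {C}: C → H applies, adding H. So (C)⁺ = {C, H}.
The closure contains neither all of S1 = {C, G} nor all of S2 = {A, B, C, D, E, F, H}, so the common attributes are not a superkey of either fragment. The join is lossy.

No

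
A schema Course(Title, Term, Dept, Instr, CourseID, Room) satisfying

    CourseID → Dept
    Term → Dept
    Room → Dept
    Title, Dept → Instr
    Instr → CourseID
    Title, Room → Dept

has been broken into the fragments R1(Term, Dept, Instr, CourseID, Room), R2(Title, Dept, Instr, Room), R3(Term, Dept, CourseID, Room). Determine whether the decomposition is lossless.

No

Chase test. Columns are Title, Term, Dept, Instr, CourseID, Room; row i has aⱼ where attribute j ∈ Ri, else bᵢⱼ.
Initial tableau (one row per fragment):
  row 1: b11 a2 a3 a4 a5 a6
  row 2: a1 b22 a3 a4 b25 a6
  row 3: b31 a2 a3 b34 a5 a6
Rows 1 and 2 agree on Instr; apply Instr→CourseID and equate their CourseID entries.
No row becomes fully distinguished — the join is lossy.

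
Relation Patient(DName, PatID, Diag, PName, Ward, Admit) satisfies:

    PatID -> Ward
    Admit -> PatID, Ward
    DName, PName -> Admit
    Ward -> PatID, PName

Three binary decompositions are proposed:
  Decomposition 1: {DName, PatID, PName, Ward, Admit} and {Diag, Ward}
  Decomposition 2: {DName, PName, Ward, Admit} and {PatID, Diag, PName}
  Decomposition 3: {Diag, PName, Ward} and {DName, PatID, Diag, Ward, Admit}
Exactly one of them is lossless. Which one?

Decomposition 1: common = {Ward}, closure = {PatID, PName, Ward} → lossy.
Decomposition 2: common = {PName}, closure = {PName} → lossy.
Decomposition 3: common = {Diag, Ward}, closure = {PatID, Diag, PName, Ward} → lossless.

Decomposition 3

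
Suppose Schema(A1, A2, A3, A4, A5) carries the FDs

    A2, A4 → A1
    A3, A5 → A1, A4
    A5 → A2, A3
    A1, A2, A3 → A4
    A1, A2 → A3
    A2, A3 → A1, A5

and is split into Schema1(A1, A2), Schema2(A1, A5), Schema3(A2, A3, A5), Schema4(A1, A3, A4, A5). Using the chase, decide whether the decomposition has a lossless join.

Yes

Chase test. Columns are A1, A2, A3, A4, A5; row i has aⱼ where attribute j ∈ Schemai, else bᵢⱼ.
Initial tableau (one row per fragment):
  row 1: a1 a2 b13 b14 b15
  row 2: a1 b22 b23 b24 a5
  row 3: b31 a2 a3 b34 a5
  row 4: a1 b42 a3 a4 a5
Rows 3 and 4 agree on A3, A5; apply A3, A5→A1, A4 and equate their A1, A4 entries.
Rows 2 and 3 agree on A5; apply A5→A2, A3 and equate their A2, A3 entries.
Rows 2 and 4 agree on A5; apply A5→A2, A3 and equate their A2, A3 entries.
Rows 2 and 3 agree on A1, A2, A3; apply A1, A2, A3→A4 and equate their A4 entries.
Rows 1 and 2 agree on A1, A2; apply A1, A2→A3 and equate their A3 entries.
Rows 1 and 2 agree on A2, A3; apply A2, A3→A1, A5 and equate their A1, A5 entries.
Rows 1 and 2 agree on A3, A5; apply A3, A5→A1, A4 and equate their A1, A4 entries.
Row 1 is now all distinguished symbols — the join is lossless.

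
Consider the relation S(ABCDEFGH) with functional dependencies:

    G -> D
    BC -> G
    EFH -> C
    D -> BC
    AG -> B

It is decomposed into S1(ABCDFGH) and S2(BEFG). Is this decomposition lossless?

No

Common attributes: S1 ∩ S2 = {BFG}.
Closure of {BFG}: G → D applies, adding D; D → BC applies, adding C. So (BFG)⁺ = {BCDFG}.
The closure contains neither all of S1 = {ABCDFGH} nor all of S2 = {BEFG}, so the common attributes are not a superkey of either fragment. The join is lossy.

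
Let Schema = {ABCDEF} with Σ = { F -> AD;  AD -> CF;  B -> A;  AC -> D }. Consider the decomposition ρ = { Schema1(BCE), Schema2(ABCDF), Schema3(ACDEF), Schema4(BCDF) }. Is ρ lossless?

Chase test. Columns are ABCDEF; row i has aⱼ where attribute j ∈ Schemai, else bᵢⱼ.
Initial tableau (one row per fragment):
  row 1: b11 a2 a3 b14 a5 b16
  row 2: a1 a2 a3 a4 b25 a6
  row 3: a1 b32 a3 a4 a5 a6
  row 4: b41 a2 a3 a4 b45 a6
Rows 2 and 4 agree on F; apply F→AD and equate their AD entries.
Rows 1 and 2 agree on B; apply B→A and equate their A entries.
Rows 1 and 2 agree on AC; apply AC→D and equate their D entries.
Rows 1 and 2 agree on AD; apply AD→CF and equate their CF entries.
Row 1 is now all distinguished symbols — the join is lossless.

Yes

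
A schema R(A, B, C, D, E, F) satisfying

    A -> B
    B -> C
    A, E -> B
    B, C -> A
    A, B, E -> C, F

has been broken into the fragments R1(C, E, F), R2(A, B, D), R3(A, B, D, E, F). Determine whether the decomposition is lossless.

Chase test. Columns are A, B, C, D, E, F; row i has aⱼ where attribute j ∈ Ri, else bᵢⱼ.
Initial tableau (one row per fragment):
  row 1: b11 b12 a3 b14 a5 a6
  row 2: a1 a2 b23 a4 b25 b26
  row 3: a1 a2 b33 a4 a5 a6
Rows 2 and 3 agree on B; apply B→C and equate their C entries.
No row becomes fully distinguished — the join is lossy.

No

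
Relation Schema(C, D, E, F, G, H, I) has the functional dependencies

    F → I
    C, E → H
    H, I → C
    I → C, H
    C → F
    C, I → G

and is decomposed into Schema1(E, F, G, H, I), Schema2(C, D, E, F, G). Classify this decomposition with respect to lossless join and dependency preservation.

lossless and dependency-preserving

Lossless test: (E, F, G)⁺ = {C, E, F, G, H, I}, which contains all of one fragment — lossless.
Dependency preservation: C, E → H; H, I → C; I → C, H; C, I → G are not contained in any single fragment, but the restricted closure of each left-hand side across the fragments still reaches the right-hand side; the remaining FDs each lie inside some fragment. All dependencies are preserved.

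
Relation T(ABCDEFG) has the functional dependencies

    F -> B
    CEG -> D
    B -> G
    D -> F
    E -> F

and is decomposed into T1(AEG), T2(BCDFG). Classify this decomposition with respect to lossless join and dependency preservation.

Lossless test: (G)⁺ = {G}, which is a superkey of neither fragment — lossy.
Dependency preservation: the restricted closure of {CEG} across the fragments never reaches {D}, so CEG → D cannot be enforced without a join — not preserved.

lossy and not dependency-preserving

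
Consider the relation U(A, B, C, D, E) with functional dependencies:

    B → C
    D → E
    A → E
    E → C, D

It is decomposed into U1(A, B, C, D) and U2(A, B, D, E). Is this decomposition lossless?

Yes

Common attributes: U1 ∩ U2 = {A, B, D}.
Closure of {A, B, D}: B → C applies, adding C; D → E applies, adding E. So (A, B, D)⁺ = {A, B, C, D, E}.
This closure contains every attribute of U1, so U1 ∩ U2 → U1. The join is lossless.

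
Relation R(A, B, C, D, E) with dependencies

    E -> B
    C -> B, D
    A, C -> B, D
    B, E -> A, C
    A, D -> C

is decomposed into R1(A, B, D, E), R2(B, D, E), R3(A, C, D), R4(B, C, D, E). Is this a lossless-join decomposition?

Yes

Chase test. Columns are A, B, C, D, E; row i has aⱼ where attribute j ∈ Ri, else bᵢⱼ.
Initial tableau (one row per fragment):
  row 1: a1 a2 b13 a4 a5
  row 2: b21 a2 b23 a4 a5
  row 3: a1 b32 a3 a4 b35
  row 4: b41 a2 a3 a4 a5
Rows 3 and 4 agree on C; apply C→B, D and equate their B, D entries.
Rows 1 and 2 agree on B, E; apply B, E→A, C and equate their A, C entries.
Rows 1 and 4 agree on B, E; apply B, E→A, C and equate their A, C entries.
Row 1 is now all distinguished symbols — the join is lossless.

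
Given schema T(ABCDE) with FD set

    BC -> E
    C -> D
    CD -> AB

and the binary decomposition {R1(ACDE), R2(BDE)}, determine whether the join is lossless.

No

Common attributes: R1 ∩ R2 = {DE}.
No dependency enlarges {DE}, so (DE)⁺ = {DE}.
The closure contains neither all of R1 = {ACDE} nor all of R2 = {BDE}, so the common attributes are not a superkey of either fragment. The join is lossy.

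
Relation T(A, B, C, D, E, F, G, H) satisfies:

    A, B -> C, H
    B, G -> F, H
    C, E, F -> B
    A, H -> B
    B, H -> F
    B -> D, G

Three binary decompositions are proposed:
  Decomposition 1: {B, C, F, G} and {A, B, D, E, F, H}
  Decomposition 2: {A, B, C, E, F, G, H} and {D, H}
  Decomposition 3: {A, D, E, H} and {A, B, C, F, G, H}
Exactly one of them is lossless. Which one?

Decomposition 1: common = {B, F}, closure = {B, D, F, G, H} → lossy.
Decomposition 2: common = {H}, closure = {H} → lossy.
Decomposition 3: common = {A, H}, closure = {A, B, C, D, F, G, H} → lossless.

Decomposition 3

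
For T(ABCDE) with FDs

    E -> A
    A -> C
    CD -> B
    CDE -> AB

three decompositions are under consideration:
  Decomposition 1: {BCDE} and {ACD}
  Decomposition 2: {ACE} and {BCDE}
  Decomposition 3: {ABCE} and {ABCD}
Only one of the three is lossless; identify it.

Decomposition 1: common = {CD}, closure = {BCD} → lossy.
Decomposition 2: common = {CE}, closure = {ACE} → lossless.
Decomposition 3: common = {ABC}, closure = {ABC} → lossy.

Decomposition 2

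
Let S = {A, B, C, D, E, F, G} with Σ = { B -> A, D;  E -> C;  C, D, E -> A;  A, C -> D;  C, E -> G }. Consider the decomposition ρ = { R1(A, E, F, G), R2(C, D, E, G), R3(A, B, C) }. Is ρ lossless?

Chase test. Columns are A, B, C, D, E, F, G; row i has aⱼ where attribute j ∈ Ri, else bᵢⱼ.
Initial tableau (one row per fragment):
  row 1: a1 b12 b13 b14 a5 a6 a7
  row 2: b21 b22 a3 a4 a5 b26 a7
  row 3: a1 a2 a3 b34 b35 b36 b37
Rows 1 and 2 agree on E; apply E→C and equate their C entries.
Rows 1 and 3 agree on A, C; apply A, C→D and equate their D entries.
No row becomes fully distinguished — the join is lossy.

No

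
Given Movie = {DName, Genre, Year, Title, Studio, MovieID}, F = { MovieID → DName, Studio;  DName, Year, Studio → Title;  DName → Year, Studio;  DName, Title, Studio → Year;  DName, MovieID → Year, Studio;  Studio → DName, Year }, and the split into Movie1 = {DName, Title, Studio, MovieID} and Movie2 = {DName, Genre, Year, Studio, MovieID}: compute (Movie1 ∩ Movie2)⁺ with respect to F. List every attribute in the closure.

Movie1 ∩ Movie2 = {DName, Studio, MovieID}.
DName → Year, Studio applies, adding Year
DName, Year, Studio → Title applies, adding Title
Closure: {DName, Year, Title, Studio, MovieID}.

DName, Year, Title, Studio, MovieID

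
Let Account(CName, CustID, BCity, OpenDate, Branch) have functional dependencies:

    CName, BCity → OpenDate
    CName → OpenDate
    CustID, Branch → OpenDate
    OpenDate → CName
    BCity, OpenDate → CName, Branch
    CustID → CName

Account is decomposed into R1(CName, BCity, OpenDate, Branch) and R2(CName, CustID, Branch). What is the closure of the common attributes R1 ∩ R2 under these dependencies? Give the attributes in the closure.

R1 ∩ R2 = {CName, Branch}.
CName → OpenDate applies, adding OpenDate
Closure: {CName, OpenDate, Branch}.

CName, OpenDate, Branch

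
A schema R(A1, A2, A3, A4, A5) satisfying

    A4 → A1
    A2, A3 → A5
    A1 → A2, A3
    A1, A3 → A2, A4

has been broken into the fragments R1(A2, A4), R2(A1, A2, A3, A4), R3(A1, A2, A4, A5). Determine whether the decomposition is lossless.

Chase test. Columns are A1, A2, A3, A4, A5; row i has aⱼ where attribute j ∈ Ri, else bᵢⱼ.
Initial tableau (one row per fragment):
  row 1: b11 a2 b13 a4 b15
  row 2: a1 a2 a3 a4 b25
  row 3: a1 a2 b33 a4 a5
Rows 1 and 2 agree on A4; apply A4→A1 and equate their A1 entries.
Rows 1 and 2 agree on A1; apply A1→A2, A3 and equate their A2, A3 entries.
Rows 1 and 3 agree on A1; apply A1→A2, A3 and equate their A2, A3 entries.
Rows 1 and 2 agree on A2, A3; apply A2, A3→A5 and equate their A5 entries.
Rows 1 and 3 agree on A2, A3; apply A2, A3→A5 and equate their A5 entries.
Row 1 is now all distinguished symbols — the join is lossless.

Yes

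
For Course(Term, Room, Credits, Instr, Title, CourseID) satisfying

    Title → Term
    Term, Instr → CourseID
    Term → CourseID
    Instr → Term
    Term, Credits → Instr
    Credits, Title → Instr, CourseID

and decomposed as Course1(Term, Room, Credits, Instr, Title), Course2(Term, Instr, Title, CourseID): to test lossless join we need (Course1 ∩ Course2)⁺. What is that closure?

Course1 ∩ Course2 = {Term, Instr, Title}.
Term, Instr → CourseID applies, adding CourseID
Closure: {Term, Instr, Title, CourseID}.

Term, Instr, Title, CourseID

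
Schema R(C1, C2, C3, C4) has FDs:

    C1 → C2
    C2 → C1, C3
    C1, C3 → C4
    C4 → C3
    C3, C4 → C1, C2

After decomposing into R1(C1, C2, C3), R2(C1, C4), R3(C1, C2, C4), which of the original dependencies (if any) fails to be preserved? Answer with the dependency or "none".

none

C1 → C2 lies within R1.
C2 → C1, C3 lies within R1.
C1, C3 → C4: restricted closure across fragments reaches C4.
C4 → C3: restricted closure across fragments reaches C3.
C3, C4 → C1, C2: restricted closure across fragments reaches C1, C2.
Every dependency is enforceable on the fragments, so the decomposition is dependency-preserving.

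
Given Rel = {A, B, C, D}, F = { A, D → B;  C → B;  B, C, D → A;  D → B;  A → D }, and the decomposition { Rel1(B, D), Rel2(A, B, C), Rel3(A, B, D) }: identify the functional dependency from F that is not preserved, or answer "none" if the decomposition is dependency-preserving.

Check B, C, D → A: no single fragment contains all of {A, B, C, D}, and the restricted closure of {B, C, D} across the fragments never reaches {A}.
A, D → B is preserved.
C → B is preserved.
D → B is preserved.
A → D is preserved.

B, C, D → A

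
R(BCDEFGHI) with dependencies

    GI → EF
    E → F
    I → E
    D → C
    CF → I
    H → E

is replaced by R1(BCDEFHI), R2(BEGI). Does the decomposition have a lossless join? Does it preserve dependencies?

lossy but dependency-preserving

Lossless test: (BEI)⁺ = {BEFI}, which is a superkey of neither fragment — lossy.
Dependency preservation: GI → EF is not contained in any single fragment, but the restricted closure of its left-hand side across the fragments still reaches the right-hand side; the remaining FDs each lie inside some fragment. All dependencies are preserved.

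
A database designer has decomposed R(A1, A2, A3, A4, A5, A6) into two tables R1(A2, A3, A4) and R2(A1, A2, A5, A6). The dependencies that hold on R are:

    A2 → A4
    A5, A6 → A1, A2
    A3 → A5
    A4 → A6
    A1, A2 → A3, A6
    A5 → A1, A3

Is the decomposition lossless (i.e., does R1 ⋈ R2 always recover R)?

No

Common attributes: R1 ∩ R2 = {A2}.
Closure of {A2}: A2 → A4 applies, adding A4; A4 → A6 applies, adding A6. So (A2)⁺ = {A2, A4, A6}.
The closure contains neither all of R1 = {A2, A3, A4} nor all of R2 = {A1, A2, A5, A6}, so the common attributes are not a superkey of either fragment. The join is lossy.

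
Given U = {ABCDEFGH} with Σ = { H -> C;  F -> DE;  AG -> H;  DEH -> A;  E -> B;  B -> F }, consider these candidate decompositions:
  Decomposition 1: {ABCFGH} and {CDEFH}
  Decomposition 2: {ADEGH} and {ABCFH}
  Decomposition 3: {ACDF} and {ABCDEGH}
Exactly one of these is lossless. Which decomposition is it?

Decomposition 1: common = {CFH}, closure = {ABCDEFH} → lossless.
Decomposition 2: common = {AH}, closure = {ACH} → lossy.
Decomposition 3: common = {ACD}, closure = {ACD} → lossy.

Decomposition 1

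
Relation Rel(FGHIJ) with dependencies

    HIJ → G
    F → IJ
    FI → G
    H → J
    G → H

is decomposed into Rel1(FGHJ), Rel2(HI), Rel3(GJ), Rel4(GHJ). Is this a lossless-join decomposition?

No

Chase test. Columns are FGHIJ; row i has aⱼ where attribute j ∈ Reli, else bᵢⱼ.
Initial tableau (one row per fragment):
  row 1: a1 a2 a3 b14 a5
  row 2: b21 b22 a3 a4 b25
  row 3: b31 a2 b33 b34 a5
  row 4: b41 a2 a3 b44 a5
Rows 1 and 2 agree on H; apply H→J and equate their J entries.
Rows 1 and 3 agree on G; apply G→H and equate their H entries.
No row becomes fully distinguished — the join is lossy.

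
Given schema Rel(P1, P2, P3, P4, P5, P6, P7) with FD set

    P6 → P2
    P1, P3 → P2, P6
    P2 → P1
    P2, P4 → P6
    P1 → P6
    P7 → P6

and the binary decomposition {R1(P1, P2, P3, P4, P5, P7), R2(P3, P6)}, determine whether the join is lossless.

Common attributes: R1 ∩ R2 = {P3}.
No dependency enlarges {P3}, so (P3)⁺ = {P3}.
The closure contains neither all of R1 = {P1, P2, P3, P4, P5, P7} nor all of R2 = {P3, P6}, so the common attributes are not a superkey of either fragment. The join is lossy.

No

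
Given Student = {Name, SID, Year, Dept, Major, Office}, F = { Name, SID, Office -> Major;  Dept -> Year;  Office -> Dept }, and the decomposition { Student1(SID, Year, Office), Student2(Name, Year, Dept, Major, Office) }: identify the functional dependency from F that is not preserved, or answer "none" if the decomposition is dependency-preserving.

Name, SID, Office -> Major

Check Name, SID, Office → Major: no single fragment contains all of {Name, SID, Major, Office}, and the restricted closure of {Name, SID, Office} across the fragments never reaches {Major}.
Dept → Year is preserved.
Office → Dept is preserved.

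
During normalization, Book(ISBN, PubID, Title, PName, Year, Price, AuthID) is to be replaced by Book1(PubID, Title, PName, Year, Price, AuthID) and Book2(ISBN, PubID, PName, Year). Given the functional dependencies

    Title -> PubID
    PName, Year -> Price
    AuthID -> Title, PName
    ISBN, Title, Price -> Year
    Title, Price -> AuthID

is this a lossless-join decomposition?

No

Common attributes: Book1 ∩ Book2 = {PubID, PName, Year}.
Closure of {PubID, PName, Year}: PName, Year → Price applies, adding Price. So (PubID, PName, Year)⁺ = {PubID, PName, Year, Price}.
The closure contains neither all of Book1 = {PubID, Title, PName, Year, Price, AuthID} nor all of Book2 = {ISBN, PubID, PName, Year}, so the common attributes are not a superkey of either fragment. The join is lossy.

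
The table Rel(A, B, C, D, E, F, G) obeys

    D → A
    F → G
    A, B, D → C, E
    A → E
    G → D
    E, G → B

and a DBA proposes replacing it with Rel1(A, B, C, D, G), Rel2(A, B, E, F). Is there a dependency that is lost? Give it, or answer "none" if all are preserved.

F → G

Check F → G: no single fragment contains all of {F, G}, and the restricted closure of {F} across the fragments never reaches {G}.
D → A is preserved.
A, B, D → C, E is preserved.
A → E is preserved.
G → D is preserved.
E, G → B is preserved.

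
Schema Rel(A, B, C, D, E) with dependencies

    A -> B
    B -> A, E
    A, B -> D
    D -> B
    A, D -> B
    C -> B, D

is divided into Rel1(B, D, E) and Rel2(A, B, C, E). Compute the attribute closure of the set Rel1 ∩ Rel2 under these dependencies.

Rel1 ∩ Rel2 = {B, E}.
B → A, E applies, adding A
A, B → D applies, adding D
Closure: {A, B, D, E}.

A, B, D, E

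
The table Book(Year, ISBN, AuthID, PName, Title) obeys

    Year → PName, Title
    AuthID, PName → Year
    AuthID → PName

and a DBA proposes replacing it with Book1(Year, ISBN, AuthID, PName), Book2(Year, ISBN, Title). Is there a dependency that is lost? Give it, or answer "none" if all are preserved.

Year → PName, Title: restricted closure across fragments reaches PName, Title.
AuthID, PName → Year lies within Book1.
AuthID → PName lies within Book1.
Every dependency is enforceable on the fragments, so the decomposition is dependency-preserving.

none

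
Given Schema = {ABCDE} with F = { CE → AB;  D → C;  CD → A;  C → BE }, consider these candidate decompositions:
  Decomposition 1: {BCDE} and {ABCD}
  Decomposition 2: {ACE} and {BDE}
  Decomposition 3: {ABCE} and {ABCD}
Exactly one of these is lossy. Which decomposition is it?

Decomposition 2

Decomposition 1: common = {BCD}, closure = {ABCDE} → lossless.
Decomposition 2: common = {E}, closure = {E} → lossy.
Decomposition 3: common = {ABC}, closure = {ABCE} → lossless.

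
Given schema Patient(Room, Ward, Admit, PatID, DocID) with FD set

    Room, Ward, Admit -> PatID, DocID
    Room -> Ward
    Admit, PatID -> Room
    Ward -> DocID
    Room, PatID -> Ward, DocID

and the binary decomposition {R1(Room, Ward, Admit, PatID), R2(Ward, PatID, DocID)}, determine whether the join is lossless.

Yes

Common attributes: R1 ∩ R2 = {Ward, PatID}.
Closure of {Ward, PatID}: Ward → DocID applies, adding DocID. So (Ward, PatID)⁺ = {Ward, PatID, DocID}.
This closure contains every attribute of R2, so R1 ∩ R2 → R2. The join is lossless.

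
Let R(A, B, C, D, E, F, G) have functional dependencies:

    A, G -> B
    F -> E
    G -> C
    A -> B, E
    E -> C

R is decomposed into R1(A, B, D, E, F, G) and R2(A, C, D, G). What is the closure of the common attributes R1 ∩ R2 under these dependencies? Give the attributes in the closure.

R1 ∩ R2 = {A, D, G}.
A, G → B applies, adding B
G → C applies, adding C
A → B, E applies, adding E
Closure: {A, B, C, D, E, G}.

A, B, C, D, E, G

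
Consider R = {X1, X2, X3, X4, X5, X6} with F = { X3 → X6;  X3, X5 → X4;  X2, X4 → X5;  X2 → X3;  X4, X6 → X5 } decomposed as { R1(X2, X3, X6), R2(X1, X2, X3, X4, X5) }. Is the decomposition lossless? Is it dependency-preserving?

lossless but not dependency-preserving

Lossless test: (X2, X3)⁺ = {X2, X3, X6}, which contains all of one fragment — lossless.
Dependency preservation: the restricted closure of {X4, X6} across the fragments never reaches {X5}, so X4, X6 → X5 cannot be enforced without a join — not preserved.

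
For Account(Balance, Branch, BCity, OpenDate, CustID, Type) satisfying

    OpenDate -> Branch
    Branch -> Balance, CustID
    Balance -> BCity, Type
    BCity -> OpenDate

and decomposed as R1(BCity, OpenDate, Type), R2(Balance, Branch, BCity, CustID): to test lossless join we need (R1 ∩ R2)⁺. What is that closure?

Balance, Branch, BCity, OpenDate, CustID, Type

R1 ∩ R2 = {BCity}.
BCity → OpenDate applies, adding OpenDate
OpenDate → Branch applies, adding Branch
Branch → Balance, CustID applies, adding Balance, CustID
Balance → BCity, Type applies, adding Type
Closure: {Balance, Branch, BCity, OpenDate, CustID, Type}.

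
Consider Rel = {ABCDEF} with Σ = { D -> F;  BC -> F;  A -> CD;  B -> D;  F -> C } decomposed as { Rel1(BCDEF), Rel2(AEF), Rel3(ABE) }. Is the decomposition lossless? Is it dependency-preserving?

Lossless test (chase): Rows 2 and 3 agree on A; apply A→CD and equate their CD entries. Rows 1 and 3 agree on B; apply B→D and equate their D entries. Rows 1 and 2 agree on F; apply F→C and equate their C entries. Rows 1 and 3 agree on D; apply D→F and equate their F entries. Row 3 is now all distinguished symbols — the join is lossless.
Dependency preservation: the restricted closure of {A} across the fragments never reaches {CD}, so A → CD cannot be enforced without a join — not preserved.

lossless but not dependency-preserving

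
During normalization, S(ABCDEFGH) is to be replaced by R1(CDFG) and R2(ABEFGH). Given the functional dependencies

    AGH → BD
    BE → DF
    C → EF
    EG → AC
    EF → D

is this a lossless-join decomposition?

Common attributes: R1 ∩ R2 = {FG}.
No dependency enlarges {FG}, so (FG)⁺ = {FG}.
The closure contains neither all of R1 = {CDFG} nor all of R2 = {ABEFGH}, so the common attributes are not a superkey of either fragment. The join is lossy.

No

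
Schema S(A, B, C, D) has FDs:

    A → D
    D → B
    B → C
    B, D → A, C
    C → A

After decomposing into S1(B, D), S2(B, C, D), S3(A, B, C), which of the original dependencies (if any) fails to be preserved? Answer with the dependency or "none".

none

A → D: restricted closure across fragments reaches D.
D → B lies within S1.
B → C lies within S2.
B, D → A, C: restricted closure across fragments reaches A, C.
C → A lies within S3.
Every dependency is enforceable on the fragments, so the decomposition is dependency-preserving.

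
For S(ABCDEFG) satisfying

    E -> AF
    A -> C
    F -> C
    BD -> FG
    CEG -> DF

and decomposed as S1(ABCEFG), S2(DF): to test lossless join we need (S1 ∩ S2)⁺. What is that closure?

CF

S1 ∩ S2 = {F}.
F → C applies, adding C
Closure: {CF}.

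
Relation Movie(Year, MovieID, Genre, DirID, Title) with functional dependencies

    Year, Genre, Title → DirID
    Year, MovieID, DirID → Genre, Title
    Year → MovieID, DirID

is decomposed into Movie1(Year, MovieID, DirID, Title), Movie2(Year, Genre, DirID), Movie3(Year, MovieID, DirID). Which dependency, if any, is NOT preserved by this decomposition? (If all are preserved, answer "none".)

Year, Genre, Title → DirID: restricted closure across fragments reaches DirID.
Year, MovieID, DirID → Genre, Title: restricted closure across fragments reaches Genre, Title.
Year → MovieID, DirID lies within Movie1.
Every dependency is enforceable on the fragments, so the decomposition is dependency-preserving.

none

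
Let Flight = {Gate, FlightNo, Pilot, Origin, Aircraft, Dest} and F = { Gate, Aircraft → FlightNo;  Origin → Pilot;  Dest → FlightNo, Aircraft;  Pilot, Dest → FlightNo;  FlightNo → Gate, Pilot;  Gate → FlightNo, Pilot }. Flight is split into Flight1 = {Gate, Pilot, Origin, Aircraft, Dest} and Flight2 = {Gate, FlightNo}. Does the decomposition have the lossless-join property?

Common attributes: Flight1 ∩ Flight2 = {Gate}.
Closure of {Gate}: Gate → FlightNo, Pilot applies, adding FlightNo, Pilot. So (Gate)⁺ = {Gate, FlightNo, Pilot}.
This closure contains every attribute of Flight2, so Flight1 ∩ Flight2 → Flight2. The join is lossless.

Yes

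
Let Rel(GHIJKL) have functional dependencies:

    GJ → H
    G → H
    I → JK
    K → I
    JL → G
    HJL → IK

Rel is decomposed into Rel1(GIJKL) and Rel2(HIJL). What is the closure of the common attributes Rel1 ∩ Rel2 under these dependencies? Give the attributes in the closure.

Rel1 ∩ Rel2 = {IJL}.
I → JK applies, adding K
JL → G applies, adding G
GJ → H applies, adding H
Closure: {GHIJKL}.

GHIJKL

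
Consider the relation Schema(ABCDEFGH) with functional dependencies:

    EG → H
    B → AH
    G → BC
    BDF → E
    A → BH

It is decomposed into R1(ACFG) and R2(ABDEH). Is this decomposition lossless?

No

Common attributes: R1 ∩ R2 = {A}.
Closure of {A}: A → BH applies, adding BH. So (A)⁺ = {ABH}.
The closure contains neither all of R1 = {ACFG} nor all of R2 = {ABDEH}, so the common attributes are not a superkey of either fragment. The join is lossy.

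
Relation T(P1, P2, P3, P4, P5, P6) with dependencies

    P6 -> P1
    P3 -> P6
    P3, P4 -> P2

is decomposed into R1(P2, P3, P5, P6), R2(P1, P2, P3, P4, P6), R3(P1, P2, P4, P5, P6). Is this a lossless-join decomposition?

No

Chase test. Columns are P1, P2, P3, P4, P5, P6; row i has aⱼ where attribute j ∈ Ri, else bᵢⱼ.
Initial tableau (one row per fragment):
  row 1: b11 a2 a3 b14 a5 a6
  row 2: a1 a2 a3 a4 b25 a6
  row 3: a1 a2 b33 a4 a5 a6
Rows 1 and 2 agree on P6; apply P6→P1 and equate their P1 entries.
No row becomes fully distinguished — the join is lossy.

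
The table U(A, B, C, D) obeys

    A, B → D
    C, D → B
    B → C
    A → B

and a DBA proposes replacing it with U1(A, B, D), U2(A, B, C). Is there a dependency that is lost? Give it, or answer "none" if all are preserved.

Check C, D → B: no single fragment contains all of {B, C, D}, and the restricted closure of {C, D} across the fragments never reaches {B}.
A, B → D is preserved.
B → C is preserved.
A → B is preserved.

C, D → B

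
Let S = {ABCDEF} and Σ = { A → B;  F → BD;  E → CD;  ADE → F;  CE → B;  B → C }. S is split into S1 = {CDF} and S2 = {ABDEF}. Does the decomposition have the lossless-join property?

Common attributes: S1 ∩ S2 = {DF}.
Closure of {DF}: F → BD applies, adding B; B → C applies, adding C. So (DF)⁺ = {BCDF}.
This closure contains every attribute of S1, so S1 ∩ S2 → S1. The join is lossless.

Yes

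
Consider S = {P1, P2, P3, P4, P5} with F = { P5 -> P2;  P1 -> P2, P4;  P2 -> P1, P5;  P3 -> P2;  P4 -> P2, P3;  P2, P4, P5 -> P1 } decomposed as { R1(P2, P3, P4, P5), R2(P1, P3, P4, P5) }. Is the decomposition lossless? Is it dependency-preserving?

lossless and dependency-preserving

Lossless test: (P3, P4, P5)⁺ = {P1, P2, P3, P4, P5}, which contains all of one fragment — lossless.
Dependency preservation: P1 → P2, P4; P2 → P1, P5; P2, P4, P5 → P1 are not contained in any single fragment, but the restricted closure of each left-hand side across the fragments still reaches the right-hand side; the remaining FDs each lie inside some fragment. All dependencies are preserved.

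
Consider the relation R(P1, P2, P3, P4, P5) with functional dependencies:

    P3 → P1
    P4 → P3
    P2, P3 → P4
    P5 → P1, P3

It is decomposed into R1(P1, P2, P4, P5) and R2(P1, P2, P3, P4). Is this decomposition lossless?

Common attributes: R1 ∩ R2 = {P1, P2, P4}.
Closure of {P1, P2, P4}: P4 → P3 applies, adding P3. So (P1, P2, P4)⁺ = {P1, P2, P3, P4}.
This closure contains every attribute of R2, so R1 ∩ R2 → R2. The join is lossless.

Yes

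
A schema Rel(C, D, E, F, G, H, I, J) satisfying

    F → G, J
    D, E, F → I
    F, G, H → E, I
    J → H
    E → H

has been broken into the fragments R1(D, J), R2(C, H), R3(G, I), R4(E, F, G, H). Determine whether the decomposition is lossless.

No

Chase test. Columns are C, D, E, F, G, H, I, J; row i has aⱼ where attribute j ∈ Ri, else bᵢⱼ.
Initial tableau (one row per fragment):
  row 1: b11 a2 b13 b14 b15 b16 b17 a8
  row 2: a1 b22 b23 b24 b25 a6 b27 b28
  row 3: b31 b32 b33 b34 a5 b36 a7 b38
  row 4: b41 b42 a3 a4 a5 a6 b47 b48
No row becomes fully distinguished — the join is lossy.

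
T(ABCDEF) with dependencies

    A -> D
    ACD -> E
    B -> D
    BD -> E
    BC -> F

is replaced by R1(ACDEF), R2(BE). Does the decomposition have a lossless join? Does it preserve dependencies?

Lossless test: (E)⁺ = {E}, which is a superkey of neither fragment — lossy.
Dependency preservation: the restricted closure of {B} across the fragments never reaches {D}, so B → D cannot be enforced without a join — not preserved.

lossy and not dependency-preserving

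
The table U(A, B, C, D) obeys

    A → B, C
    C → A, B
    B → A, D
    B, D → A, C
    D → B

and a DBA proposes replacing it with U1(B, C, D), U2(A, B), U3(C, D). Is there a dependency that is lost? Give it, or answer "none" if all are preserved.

none

A → B, C: restricted closure across fragments reaches B, C.
C → A, B: restricted closure across fragments reaches A, B.
B → A, D: restricted closure across fragments reaches A, D.
B, D → A, C: restricted closure across fragments reaches A, C.
D → B lies within U1.
Every dependency is enforceable on the fragments, so the decomposition is dependency-preserving.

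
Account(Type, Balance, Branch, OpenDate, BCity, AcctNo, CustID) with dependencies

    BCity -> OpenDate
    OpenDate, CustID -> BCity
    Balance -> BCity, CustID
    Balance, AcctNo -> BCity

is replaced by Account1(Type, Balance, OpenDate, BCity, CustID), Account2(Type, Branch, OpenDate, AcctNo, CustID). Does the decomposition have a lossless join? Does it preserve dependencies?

Lossless test: (Type, OpenDate, CustID)⁺ = {Type, OpenDate, BCity, CustID}, which is a superkey of neither fragment — lossy.
Dependency preservation: Balance, AcctNo → BCity is not contained in any single fragment, but the restricted closure of its left-hand side across the fragments still reaches the right-hand side; the remaining FDs each lie inside some fragment. All dependencies are preserved.

lossy but dependency-preserving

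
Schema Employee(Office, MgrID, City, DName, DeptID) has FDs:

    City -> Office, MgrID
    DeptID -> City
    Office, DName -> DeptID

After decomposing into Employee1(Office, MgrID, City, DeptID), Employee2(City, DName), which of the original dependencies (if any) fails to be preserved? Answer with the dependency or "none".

Office, DName -> DeptID

Check Office, DName → DeptID: no single fragment contains all of {Office, DName, DeptID}, and the restricted closure of {Office, DName} across the fragments never reaches {DeptID}.
City → Office, MgrID is preserved.
DeptID → City is preserved.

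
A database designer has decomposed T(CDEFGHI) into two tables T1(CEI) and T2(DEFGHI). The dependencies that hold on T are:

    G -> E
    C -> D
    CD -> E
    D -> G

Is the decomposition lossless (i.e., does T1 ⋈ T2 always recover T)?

Common attributes: T1 ∩ T2 = {EI}.
No dependency enlarges {EI}, so (EI)⁺ = {EI}.
The closure contains neither all of T1 = {CEI} nor all of T2 = {DEFGHI}, so the common attributes are not a superkey of either fragment. The join is lossy.

No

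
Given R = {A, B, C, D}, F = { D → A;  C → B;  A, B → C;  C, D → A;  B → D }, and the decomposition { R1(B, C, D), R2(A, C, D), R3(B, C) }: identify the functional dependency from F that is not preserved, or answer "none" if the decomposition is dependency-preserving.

none

D → A lies within R2.
C → B lies within R1.
A, B → C: restricted closure across fragments reaches C.
C, D → A lies within R2.
B → D lies within R1.
Every dependency is enforceable on the fragments, so the decomposition is dependency-preserving.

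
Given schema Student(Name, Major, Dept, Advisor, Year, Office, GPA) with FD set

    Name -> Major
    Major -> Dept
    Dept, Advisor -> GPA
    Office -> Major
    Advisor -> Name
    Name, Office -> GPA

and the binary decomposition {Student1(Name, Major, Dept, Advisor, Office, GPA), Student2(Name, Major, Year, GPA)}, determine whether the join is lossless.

Common attributes: Student1 ∩ Student2 = {Name, Major, GPA}.
Closure of {Name, Major, GPA}: Major → Dept applies, adding Dept. So (Name, Major, GPA)⁺ = {Name, Major, Dept, GPA}.
The closure contains neither all of Student1 = {Name, Major, Dept, Advisor, Office, GPA} nor all of Student2 = {Name, Major, Year, GPA}, so the common attributes are not a superkey of either fragment. The join is lossy.

No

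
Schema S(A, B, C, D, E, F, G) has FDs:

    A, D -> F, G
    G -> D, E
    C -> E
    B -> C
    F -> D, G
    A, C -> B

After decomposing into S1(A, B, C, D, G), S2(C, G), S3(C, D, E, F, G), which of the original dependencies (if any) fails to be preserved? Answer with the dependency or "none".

Check A, D → F, G: no single fragment contains all of {A, D, F, G}, and the restricted closure of {A, D} across the fragments never reaches {F, G}.
G → D, E is preserved.
C → E is preserved.
B → C is preserved.
F → D, G is preserved.
A, C → B is preserved.

A, D -> F, G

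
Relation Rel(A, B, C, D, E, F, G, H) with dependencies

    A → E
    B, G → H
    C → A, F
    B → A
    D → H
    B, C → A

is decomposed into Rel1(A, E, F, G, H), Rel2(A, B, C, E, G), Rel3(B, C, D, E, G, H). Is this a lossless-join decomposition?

Chase test. Columns are A, B, C, D, E, F, G, H; row i has aⱼ where attribute j ∈ Reli, else bᵢⱼ.
Initial tableau (one row per fragment):
  row 1: a1 b12 b13 b14 a5 a6 a7 a8
  row 2: a1 a2 a3 b24 a5 b26 a7 b28
  row 3: b31 a2 a3 a4 a5 b36 a7 a8
Rows 2 and 3 agree on B, G; apply B, G→H and equate their H entries.
Rows 2 and 3 agree on C; apply C→A, F and equate their A, F entries.
No row becomes fully distinguished — the join is lossy.

No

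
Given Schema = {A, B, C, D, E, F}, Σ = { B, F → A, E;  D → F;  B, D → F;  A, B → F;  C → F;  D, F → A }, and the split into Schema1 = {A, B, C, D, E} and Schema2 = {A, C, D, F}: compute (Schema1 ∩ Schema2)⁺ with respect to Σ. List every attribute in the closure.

A, C, D, F

Schema1 ∩ Schema2 = {A, C, D}.
D → F applies, adding F
Closure: {A, C, D, F}.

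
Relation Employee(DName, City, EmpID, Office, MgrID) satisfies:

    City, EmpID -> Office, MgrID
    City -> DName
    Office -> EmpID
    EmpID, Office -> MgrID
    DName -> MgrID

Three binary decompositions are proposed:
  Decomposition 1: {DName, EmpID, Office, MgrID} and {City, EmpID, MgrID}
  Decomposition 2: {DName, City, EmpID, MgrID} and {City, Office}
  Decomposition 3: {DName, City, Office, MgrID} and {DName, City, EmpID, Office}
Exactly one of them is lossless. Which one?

Decomposition 3

Decomposition 1: common = {EmpID, MgrID}, closure = {EmpID, MgrID} → lossy.
Decomposition 2: common = {City}, closure = {DName, City, MgrID} → lossy.
Decomposition 3: common = {DName, City, Office}, closure = {DName, City, EmpID, Office, MgrID} → lossless.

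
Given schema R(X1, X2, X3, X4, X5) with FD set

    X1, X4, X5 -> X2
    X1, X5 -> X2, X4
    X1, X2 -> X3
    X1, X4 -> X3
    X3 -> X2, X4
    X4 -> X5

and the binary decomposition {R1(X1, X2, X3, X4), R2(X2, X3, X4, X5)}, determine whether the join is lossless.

Common attributes: R1 ∩ R2 = {X2, X3, X4}.
Closure of {X2, X3, X4}: X4 → X5 applies, adding X5. So (X2, X3, X4)⁺ = {X2, X3, X4, X5}.
This closure contains every attribute of R2, so R1 ∩ R2 → R2. The join is lossless.

Yes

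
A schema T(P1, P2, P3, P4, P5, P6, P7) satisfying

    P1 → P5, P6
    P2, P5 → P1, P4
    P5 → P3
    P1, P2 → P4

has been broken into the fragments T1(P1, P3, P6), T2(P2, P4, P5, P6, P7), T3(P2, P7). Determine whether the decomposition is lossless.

Chase test. Columns are P1, P2, P3, P4, P5, P6, P7; row i has aⱼ where attribute j ∈ Ti, else bᵢⱼ.
Initial tableau (one row per fragment):
  row 1: a1 b12 a3 b14 b15 a6 b17
  row 2: b21 a2 b23 a4 a5 a6 a7
  row 3: b31 a2 b33 b34 b35 b36 a7
No row becomes fully distinguished — the join is lossy.

No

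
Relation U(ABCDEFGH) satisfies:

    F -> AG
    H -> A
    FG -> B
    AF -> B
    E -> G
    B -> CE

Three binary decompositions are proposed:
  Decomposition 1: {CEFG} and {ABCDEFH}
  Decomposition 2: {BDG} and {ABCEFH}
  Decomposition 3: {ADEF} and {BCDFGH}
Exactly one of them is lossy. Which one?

Decomposition 2

Decomposition 1: common = {CEF}, closure = {ABCEFG} → lossless.
Decomposition 2: common = {B}, closure = {BCEG} → lossy.
Decomposition 3: common = {DF}, closure = {ABCDEFG} → lossless.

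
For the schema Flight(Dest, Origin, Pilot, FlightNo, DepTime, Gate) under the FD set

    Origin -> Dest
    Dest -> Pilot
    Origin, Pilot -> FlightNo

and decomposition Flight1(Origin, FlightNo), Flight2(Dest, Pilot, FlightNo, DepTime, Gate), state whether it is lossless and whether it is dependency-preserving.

Lossless test: (FlightNo)⁺ = {FlightNo}, which is a superkey of neither fragment — lossy.
Dependency preservation: the restricted closure of {Origin} across the fragments never reaches {Dest}, so Origin → Dest cannot be enforced without a join — not preserved.

lossy and not dependency-preserving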